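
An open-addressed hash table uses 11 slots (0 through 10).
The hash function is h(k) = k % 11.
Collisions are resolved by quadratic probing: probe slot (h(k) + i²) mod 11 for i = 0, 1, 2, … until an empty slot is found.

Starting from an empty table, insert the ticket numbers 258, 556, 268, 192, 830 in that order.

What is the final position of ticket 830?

3

258 hashes to 5; slot 5 is free → place at 5.
556 hashes to 6; slot 6 is free → place at 6.
268 hashes to 4; slot 4 is free → place at 4.
192 hashes to 5; 5,6 taken → place at 9.
830 hashes to 5; 5,6,9 taken → place at 3.
Table: [—, —, —, 830, 268, 258, 556, —, —, 192, —]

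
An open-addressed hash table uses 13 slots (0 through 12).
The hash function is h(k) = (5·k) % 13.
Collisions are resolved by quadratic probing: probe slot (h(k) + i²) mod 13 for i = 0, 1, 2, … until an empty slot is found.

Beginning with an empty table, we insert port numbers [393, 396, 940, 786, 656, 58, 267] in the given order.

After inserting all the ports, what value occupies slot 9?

267

393 hashes to 2; slot 2 is free → place at 2.
396 hashes to 4; slot 4 is free → place at 4.
940 hashes to 7; slot 7 is free → place at 7.
786 hashes to 4; 4 taken → place at 5.
656 hashes to 4; 4,5 taken → place at 8.
58 hashes to 4; 4,5,8 taken → place at 0.
267 hashes to 9; slot 9 is free → place at 9.
Table: [58, ., 393, ., 396, 786, ., 940, 656, 267, ., ., .]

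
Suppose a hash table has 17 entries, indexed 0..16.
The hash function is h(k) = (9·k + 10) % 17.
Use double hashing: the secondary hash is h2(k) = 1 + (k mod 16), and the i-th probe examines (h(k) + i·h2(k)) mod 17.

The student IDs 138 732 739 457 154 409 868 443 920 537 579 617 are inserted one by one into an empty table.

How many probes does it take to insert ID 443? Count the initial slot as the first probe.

138 hashes to 11; slot 11 is free -> place at 11.
732 hashes to 2; slot 2 is free -> place at 2.
739 hashes to 14; slot 14 is free -> place at 14.
457 hashes to 9; slot 9 is free -> place at 9.
154 hashes to 2, h2=11; 2 taken -> place at 13.
409 hashes to 2, h2=10; 2 taken -> place at 12.
868 hashes to 2, h2=5; 2 taken -> place at 7.
443 hashes to 2, h2=12; 2,14,9 taken -> place at 4.
920 hashes to 11, h2=9; 11 taken -> place at 3.
537 hashes to 15; slot 15 is free -> place at 15.
579 hashes to 2, h2=4; 2 taken -> place at 6.
617 hashes to 4, h2=10; 4,14,7 taken -> place at 0.
Table: [617, _, 732, 920, 443, _, 579, 868, _, 457, _, 138, 409, 154, 739, 537, _]

4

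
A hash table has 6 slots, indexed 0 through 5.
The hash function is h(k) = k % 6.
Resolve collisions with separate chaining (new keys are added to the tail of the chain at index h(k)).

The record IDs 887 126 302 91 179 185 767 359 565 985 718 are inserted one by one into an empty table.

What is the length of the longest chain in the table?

887 → bucket 5
126 → bucket 0
302 → bucket 2
91 → bucket 1
179 → bucket 5 (collision)
185 → bucket 5 (collision)
767 → bucket 5 (collision)
359 → bucket 5 (collision)
565 → bucket 1 (collision)
985 → bucket 1 (collision)
718 → bucket 4
Final buckets:
0: 126
1: 91 -> 565 -> 985
2: 302
3: .
4: 718
5: 887 -> 179 -> 185 -> 767 -> 359

5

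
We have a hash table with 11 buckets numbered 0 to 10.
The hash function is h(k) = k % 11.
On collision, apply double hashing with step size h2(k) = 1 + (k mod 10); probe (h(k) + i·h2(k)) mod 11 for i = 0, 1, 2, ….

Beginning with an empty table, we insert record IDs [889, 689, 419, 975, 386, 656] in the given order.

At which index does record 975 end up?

2

889: h=9 → slot 9
689: h=7 → slot 7
419: h=1 → slot 1
975: h=7, h2=6, probe 7,2 → slot 2
386: h=1, h2=7, probe 1,8 → slot 8
656: h=7, h2=7, probe 7,3 → slot 3
Table: [-, 419, 975, 656, -, -, -, 689, 386, 889, -]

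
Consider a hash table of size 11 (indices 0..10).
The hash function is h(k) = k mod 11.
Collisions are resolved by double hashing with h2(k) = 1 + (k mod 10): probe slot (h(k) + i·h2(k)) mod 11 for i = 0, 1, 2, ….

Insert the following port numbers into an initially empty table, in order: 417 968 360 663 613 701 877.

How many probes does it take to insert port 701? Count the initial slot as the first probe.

417 hashes to 10; slot 10 is free → place at 10.
968 hashes to 0; slot 0 is free → place at 0.
360 hashes to 8; slot 8 is free → place at 8.
663 hashes to 3; slot 3 is free → place at 3.
613 hashes to 8, h2=4; 8 taken → place at 1.
701 hashes to 8, h2=2; 8,10,1,3 taken → place at 5.
877 hashes to 8, h2=8; 8,5 taken → place at 2.
Table: [968, 613, 877, 663, -, 701, -, -, 360, -, 417]

5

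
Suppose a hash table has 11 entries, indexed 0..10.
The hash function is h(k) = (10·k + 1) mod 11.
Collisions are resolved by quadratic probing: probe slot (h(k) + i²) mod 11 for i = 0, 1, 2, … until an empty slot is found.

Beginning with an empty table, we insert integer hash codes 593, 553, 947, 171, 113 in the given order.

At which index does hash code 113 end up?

593 hashes to 2; slot 2 is free => place at 2.
553 hashes to 9; slot 9 is free => place at 9.
947 hashes to 0; slot 0 is free => place at 0.
171 hashes to 6; slot 6 is free => place at 6.
113 hashes to 9; 9 taken => place at 10.
Table: [947, _, 593, _, _, _, 171, _, _, 553, 113]

10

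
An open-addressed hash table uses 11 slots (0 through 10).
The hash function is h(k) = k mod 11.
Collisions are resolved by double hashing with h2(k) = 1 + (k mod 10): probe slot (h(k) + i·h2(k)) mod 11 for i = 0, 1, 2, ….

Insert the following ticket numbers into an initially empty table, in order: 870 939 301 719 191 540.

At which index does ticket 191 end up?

870: h=1 -> slot 1
939: h=4 -> slot 4
301: h=4, h2=2, probe 4,6 -> slot 6
719: h=4, h2=10, probe 4,3 -> slot 3
191: h=4, h2=2, probe 4,6,8 -> slot 8
540: h=1, h2=1, probe 1,2 -> slot 2
Table: [_, 870, 540, 719, 939, _, 301, _, 191, _, _]

8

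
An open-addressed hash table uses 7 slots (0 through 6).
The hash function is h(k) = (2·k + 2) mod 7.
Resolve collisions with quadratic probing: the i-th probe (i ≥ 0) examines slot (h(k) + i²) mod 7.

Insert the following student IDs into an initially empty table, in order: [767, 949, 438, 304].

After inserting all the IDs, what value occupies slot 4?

949

Insert 767: h=3, slot 3 empty → index 3.
Insert 949: h=3, slot 3 occupied → index 4.
Insert 438: h=3, slots 3,4 occupied → index 0.
Insert 304: h=1, slot 1 empty → index 1.
Table: [438, 304, ., 767, 949, ., .]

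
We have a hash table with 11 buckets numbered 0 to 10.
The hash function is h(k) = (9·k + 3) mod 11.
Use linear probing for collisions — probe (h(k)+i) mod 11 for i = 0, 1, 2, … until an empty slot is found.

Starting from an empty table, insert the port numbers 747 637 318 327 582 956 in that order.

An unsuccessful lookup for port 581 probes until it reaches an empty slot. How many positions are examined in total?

747: h=5 → slot 5
637: h=5, probe 5,6 → slot 6
318: h=5, probe 5,6,7 → slot 7
327: h=9 → slot 9
582: h=5, probe 5,6,7,8 → slot 8
956: h=5, probe 5,6,7,8,9,10 → slot 10
Table: [., ., ., ., ., 747, 637, 318, 582, 327, 956]
Lookup 581: h=7, probe 7,8,9,10,0 → slot 0 empty, not found.

5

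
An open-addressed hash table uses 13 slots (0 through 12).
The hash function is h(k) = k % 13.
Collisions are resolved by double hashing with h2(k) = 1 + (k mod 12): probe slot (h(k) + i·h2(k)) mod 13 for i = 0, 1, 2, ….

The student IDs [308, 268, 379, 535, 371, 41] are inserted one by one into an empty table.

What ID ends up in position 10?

535

308 hashes to 9; slot 9 is free => place at 9.
268 hashes to 8; slot 8 is free => place at 8.
379 hashes to 2; slot 2 is free => place at 2.
535 hashes to 2, h2=8; 2 taken => place at 10.
371 hashes to 7; slot 7 is free => place at 7.
41 hashes to 2, h2=6; 2,8 taken => place at 1.
Table: [_, 41, 379, _, _, _, _, 371, 268, 308, 535, _, _]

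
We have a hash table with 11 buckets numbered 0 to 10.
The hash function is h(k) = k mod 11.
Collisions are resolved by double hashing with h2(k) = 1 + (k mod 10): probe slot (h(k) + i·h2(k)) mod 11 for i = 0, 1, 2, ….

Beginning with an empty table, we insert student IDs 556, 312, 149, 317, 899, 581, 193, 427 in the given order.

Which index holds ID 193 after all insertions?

10

556 hashes to 6; slot 6 is free => place at 6.
312 hashes to 4; slot 4 is free => place at 4.
149 hashes to 6, h2=10; 6 taken => place at 5.
317 hashes to 9; slot 9 is free => place at 9.
899 hashes to 8; slot 8 is free => place at 8.
581 hashes to 9, h2=2; 9 taken => place at 0.
193 hashes to 6, h2=4; 6 taken => place at 10.
427 hashes to 9, h2=8; 9,6 taken => place at 3.
Table: [581, _, _, 427, 312, 149, 556, _, 899, 317, 193]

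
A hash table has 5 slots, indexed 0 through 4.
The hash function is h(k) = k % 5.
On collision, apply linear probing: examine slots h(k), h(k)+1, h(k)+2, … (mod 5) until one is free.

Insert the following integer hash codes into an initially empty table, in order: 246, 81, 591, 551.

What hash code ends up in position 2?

81

246: h=1 => slot 1
81: h=1, probe 1,2 => slot 2
591: h=1, probe 1,2,3 => slot 3
551: h=1, probe 1,2,3,4 => slot 4
Table: [—, 246, 81, 591, 551]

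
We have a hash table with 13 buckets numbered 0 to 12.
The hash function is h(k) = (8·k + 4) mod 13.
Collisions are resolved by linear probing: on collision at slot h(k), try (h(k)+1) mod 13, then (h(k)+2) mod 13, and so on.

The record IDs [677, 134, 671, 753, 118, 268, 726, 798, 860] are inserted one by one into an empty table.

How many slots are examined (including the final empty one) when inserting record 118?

677 hashes to 12; slot 12 is free => place at 12.
134 hashes to 10; slot 10 is free => place at 10.
671 hashes to 3; slot 3 is free => place at 3.
753 hashes to 9; slot 9 is free => place at 9.
118 hashes to 12; 12 taken => place at 0.
268 hashes to 3; 3 taken => place at 4.
726 hashes to 1; slot 1 is free => place at 1.
798 hashes to 5; slot 5 is free => place at 5.
860 hashes to 7; slot 7 is free => place at 7.
Table: [118, 726, -, 671, 268, 798, -, 860, -, 753, 134, -, 677]

2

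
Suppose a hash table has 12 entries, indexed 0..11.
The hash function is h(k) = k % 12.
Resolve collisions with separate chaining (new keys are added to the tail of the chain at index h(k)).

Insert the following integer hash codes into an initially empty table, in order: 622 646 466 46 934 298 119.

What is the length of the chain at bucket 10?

Insert 622: h=10, bucket 10 empty -> new chain.
Insert 646: h=10, bucket 10 nonempty -> append to chain.
Insert 466: h=10, bucket 10 nonempty -> append to chain.
Insert 46: h=10, bucket 10 nonempty -> append to chain.
Insert 934: h=10, bucket 10 nonempty -> append to chain.
Insert 298: h=10, bucket 10 nonempty -> append to chain.
Insert 119: h=11, bucket 11 empty -> new chain.
Final buckets:
0: -
1: -
2: -
3: -
4: -
5: -
6: -
7: -
8: -
9: -
10: 622 -> 646 -> 466 -> 46 -> 934 -> 298
11: 119

6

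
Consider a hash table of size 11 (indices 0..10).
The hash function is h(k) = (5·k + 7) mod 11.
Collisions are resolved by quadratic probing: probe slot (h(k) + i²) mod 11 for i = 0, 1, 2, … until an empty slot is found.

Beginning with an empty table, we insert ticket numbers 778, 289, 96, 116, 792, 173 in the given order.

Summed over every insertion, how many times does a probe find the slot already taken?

5

Insert 778: h=3, slot 3 empty => index 3.
Insert 289: h=0, slot 0 empty => index 0.
Insert 96: h=3, slot 3 occupied => index 4.
Insert 116: h=4, slot 4 occupied => index 5.
Insert 792: h=7, slot 7 empty => index 7.
Insert 173: h=3, slots 3,4,7 occupied => index 1.
Table: [289, 173, -, 778, 96, 116, -, 792, -, -, -]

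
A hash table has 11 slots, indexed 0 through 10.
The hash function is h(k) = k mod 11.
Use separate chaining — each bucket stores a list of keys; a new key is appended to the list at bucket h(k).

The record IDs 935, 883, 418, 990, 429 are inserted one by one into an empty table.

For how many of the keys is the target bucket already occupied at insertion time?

935 → bucket 0
883 → bucket 3
418 → bucket 0 (collision)
990 → bucket 0 (collision)
429 → bucket 0 (collision)
Final buckets:
0: 935 -> 418 -> 990 -> 429
1: —
2: —
3: 883
4: —
5: —
6: —
7: —
8: —
9: —
10: —

3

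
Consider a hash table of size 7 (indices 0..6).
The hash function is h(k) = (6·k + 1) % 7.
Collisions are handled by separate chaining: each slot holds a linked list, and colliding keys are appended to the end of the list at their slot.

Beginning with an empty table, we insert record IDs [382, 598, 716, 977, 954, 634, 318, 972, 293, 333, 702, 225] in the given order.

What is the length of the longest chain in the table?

4

382 -> bucket 4
598 -> bucket 5
716 -> bucket 6
977 -> bucket 4 (collision)
954 -> bucket 6 (collision)
634 -> bucket 4 (collision)
318 -> bucket 5 (collision)
972 -> bucket 2
293 -> bucket 2 (collision)
333 -> bucket 4 (collision)
702 -> bucket 6 (collision)
225 -> bucket 0
Final buckets:
0: 225
1: —
2: 972 -> 293
3: —
4: 382 -> 977 -> 634 -> 333
5: 598 -> 318
6: 716 -> 954 -> 702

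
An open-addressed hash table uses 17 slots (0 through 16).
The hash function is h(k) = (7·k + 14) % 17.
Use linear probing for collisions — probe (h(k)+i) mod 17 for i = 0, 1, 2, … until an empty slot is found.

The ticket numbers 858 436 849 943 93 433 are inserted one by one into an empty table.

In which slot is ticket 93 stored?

4

858: h=2 => slot 2
436: h=6 => slot 6
849: h=7 => slot 7
943: h=2, probe 2,3 => slot 3
93: h=2, probe 2,3,4 => slot 4
433: h=2, probe 2,3,4,5 => slot 5
Table: [., ., 858, 943, 93, 433, 436, 849, ., ., ., ., ., ., ., ., .]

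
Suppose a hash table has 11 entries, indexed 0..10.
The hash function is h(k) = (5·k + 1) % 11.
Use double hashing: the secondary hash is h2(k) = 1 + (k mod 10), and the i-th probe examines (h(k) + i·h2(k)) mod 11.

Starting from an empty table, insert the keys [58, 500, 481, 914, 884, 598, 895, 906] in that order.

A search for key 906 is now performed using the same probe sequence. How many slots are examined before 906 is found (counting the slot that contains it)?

58: h=5 -> slot 5
500: h=4 -> slot 4
481: h=8 -> slot 8
914: h=6 -> slot 6
884: h=10 -> slot 10
598: h=10, h2=9, probe 10,8,6,4,2 -> slot 2
895: h=10, h2=6, probe 10,5,0 -> slot 0
906: h=10, h2=7, probe 10,6,2,9 -> slot 9
Table: [895, ., 598, ., 500, 58, 914, ., 481, 906, 884]
Lookup 906: h=10, h2=7, probe 10,6,2,9 → found at 9.

4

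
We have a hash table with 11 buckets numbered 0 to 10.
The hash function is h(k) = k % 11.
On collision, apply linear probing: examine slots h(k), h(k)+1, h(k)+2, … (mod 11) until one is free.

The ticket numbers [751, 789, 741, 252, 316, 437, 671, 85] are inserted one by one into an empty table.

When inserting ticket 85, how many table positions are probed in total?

751: h=3 => slot 3
789: h=8 => slot 8
741: h=4 => slot 4
252: h=10 => slot 10
316: h=8, probe 8,9 => slot 9
437: h=8, probe 8,9,10,0 => slot 0
671: h=0, probe 0,1 => slot 1
85: h=8, probe 8,9,10,0,1,2 => slot 2
Table: [437, 671, 85, 751, 741, _, _, _, 789, 316, 252]

6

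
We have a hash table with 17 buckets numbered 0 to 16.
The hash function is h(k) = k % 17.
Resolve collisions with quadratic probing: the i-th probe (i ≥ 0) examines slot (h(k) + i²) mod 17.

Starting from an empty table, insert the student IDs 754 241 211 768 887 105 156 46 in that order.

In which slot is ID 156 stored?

754: h=6 -> slot 6
241: h=3 -> slot 3
211: h=7 -> slot 7
768: h=3, probe 3,4 -> slot 4
887: h=3, probe 3,4,7,12 -> slot 12
105: h=3, probe 3,4,7,12,2 -> slot 2
156: h=3, probe 3,4,7,12,2,11 -> slot 11
46: h=12, probe 12,13 -> slot 13
Table: [—, —, 105, 241, 768, —, 754, 211, —, —, —, 156, 887, 46, —, —, —]

11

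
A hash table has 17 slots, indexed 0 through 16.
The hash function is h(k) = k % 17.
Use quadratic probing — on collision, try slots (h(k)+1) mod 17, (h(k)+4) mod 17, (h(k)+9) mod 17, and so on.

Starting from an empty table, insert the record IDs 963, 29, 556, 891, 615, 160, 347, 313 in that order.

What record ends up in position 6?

Insert 963: h=11, slot 11 empty => index 11.
Insert 29: h=12, slot 12 empty => index 12.
Insert 556: h=12, slot 12 occupied => index 13.
Insert 891: h=7, slot 7 empty => index 7.
Insert 615: h=3, slot 3 empty => index 3.
Insert 160: h=7, slot 7 occupied => index 8.
Insert 347: h=7, slots 7,8,11 occupied => index 16.
Insert 313: h=7, slots 7,8,11,16 occupied => index 6.
Table: [∅, ∅, ∅, 615, ∅, ∅, 313, 891, 160, ∅, ∅, 963, 29, 556, ∅, ∅, 347]

313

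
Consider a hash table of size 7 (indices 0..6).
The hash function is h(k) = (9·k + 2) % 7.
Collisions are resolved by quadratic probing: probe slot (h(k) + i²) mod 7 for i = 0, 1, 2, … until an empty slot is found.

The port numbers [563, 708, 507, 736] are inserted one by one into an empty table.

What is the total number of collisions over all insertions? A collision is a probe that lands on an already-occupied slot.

Insert 563: h=1, slot 1 empty => index 1.
Insert 708: h=4, slot 4 empty => index 4.
Insert 507: h=1, slot 1 occupied => index 2.
Insert 736: h=4, slot 4 occupied => index 5.
Table: [_, 563, 507, _, 708, 736, _]

2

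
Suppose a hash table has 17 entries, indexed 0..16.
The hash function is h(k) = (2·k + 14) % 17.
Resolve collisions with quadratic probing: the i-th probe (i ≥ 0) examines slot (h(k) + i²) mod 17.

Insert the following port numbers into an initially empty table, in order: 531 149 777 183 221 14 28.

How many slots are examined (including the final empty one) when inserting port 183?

531: h=5 -> slot 5
149: h=6 -> slot 6
777: h=4 -> slot 4
183: h=6, probe 6,7 -> slot 7
221: h=14 -> slot 14
14: h=8 -> slot 8
28: h=2 -> slot 2
Table: [—, —, 28, —, 777, 531, 149, 183, 14, —, —, —, —, —, 221, —, —]

2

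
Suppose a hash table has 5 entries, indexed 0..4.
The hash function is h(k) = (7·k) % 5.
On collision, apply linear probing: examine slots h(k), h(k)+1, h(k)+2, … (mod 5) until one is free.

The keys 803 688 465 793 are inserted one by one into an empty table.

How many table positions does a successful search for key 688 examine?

2

803 hashes to 1; slot 1 is free → place at 1.
688 hashes to 1; 1 taken → place at 2.
465 hashes to 0; slot 0 is free → place at 0.
793 hashes to 1; 1,2 taken → place at 3.
Table: [465, 803, 688, 793, .]
Lookup 688: h=1, probe 1,2 → found at 2.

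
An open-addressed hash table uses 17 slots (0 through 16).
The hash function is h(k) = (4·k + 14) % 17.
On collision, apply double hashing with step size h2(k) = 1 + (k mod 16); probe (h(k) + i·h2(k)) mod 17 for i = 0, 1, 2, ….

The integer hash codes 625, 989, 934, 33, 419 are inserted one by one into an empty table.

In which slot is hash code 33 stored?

12

625 hashes to 15; slot 15 is free → place at 15.
989 hashes to 9; slot 9 is free → place at 9.
934 hashes to 10; slot 10 is free → place at 10.
33 hashes to 10, h2=2; 10 taken → place at 12.
419 hashes to 7; slot 7 is free → place at 7.
Table: [-, -, -, -, -, -, -, 419, -, 989, 934, -, 33, -, -, 625, -]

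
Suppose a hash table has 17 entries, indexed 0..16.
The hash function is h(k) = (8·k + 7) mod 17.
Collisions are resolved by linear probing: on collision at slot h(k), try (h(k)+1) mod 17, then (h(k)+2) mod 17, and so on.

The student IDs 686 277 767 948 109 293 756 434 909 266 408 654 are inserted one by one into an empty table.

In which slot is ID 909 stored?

7

686: h=4 → slot 4
277: h=13 → slot 13
767: h=6 → slot 6
948: h=9 → slot 9
109: h=12 → slot 12
293: h=5 → slot 5
756: h=3 → slot 3
434: h=11 → slot 11
909: h=3, probe 3,4,5,6,7 → slot 7
266: h=10 → slot 10
408: h=7, probe 7,8 → slot 8
654: h=3, probe 3,4,5,6,7,8,9,10,11,12,13,14 → slot 14
Table: [∅, ∅, ∅, 756, 686, 293, 767, 909, 408, 948, 266, 434, 109, 277, 654, ∅, ∅]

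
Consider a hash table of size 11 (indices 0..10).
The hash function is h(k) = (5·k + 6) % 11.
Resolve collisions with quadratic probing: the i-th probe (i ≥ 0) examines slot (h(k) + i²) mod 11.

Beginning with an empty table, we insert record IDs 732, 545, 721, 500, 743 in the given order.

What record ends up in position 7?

721

732: h=3 → slot 3
545: h=3, probe 3,4 → slot 4
721: h=3, probe 3,4,7 → slot 7
500: h=9 → slot 9
743: h=3, probe 3,4,7,1 → slot 1
Table: [., 743, ., 732, 545, ., ., 721, ., 500, .]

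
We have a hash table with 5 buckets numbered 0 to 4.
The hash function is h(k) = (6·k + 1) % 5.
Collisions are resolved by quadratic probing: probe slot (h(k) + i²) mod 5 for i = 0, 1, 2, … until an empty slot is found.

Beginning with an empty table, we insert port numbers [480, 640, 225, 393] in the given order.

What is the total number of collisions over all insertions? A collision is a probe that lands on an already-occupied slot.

3

Insert 480: h=1, slot 1 empty → index 1.
Insert 640: h=1, slot 1 occupied → index 2.
Insert 225: h=1, slots 1,2 occupied → index 0.
Insert 393: h=4, slot 4 empty → index 4.
Table: [225, 480, 640, ∅, 393]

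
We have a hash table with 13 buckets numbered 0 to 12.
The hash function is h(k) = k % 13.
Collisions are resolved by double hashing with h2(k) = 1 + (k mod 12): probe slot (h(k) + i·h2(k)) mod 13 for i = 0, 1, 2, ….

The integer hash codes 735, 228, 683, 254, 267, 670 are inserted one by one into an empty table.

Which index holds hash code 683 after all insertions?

Insert 735: h=7, slot 7 empty -> index 7.
Insert 228: h=7, h2=1, slot 7 occupied -> index 8.
Insert 683: h=7, h2=12, slot 7 occupied -> index 6.
Insert 254: h=7, h2=3, slot 7 occupied -> index 10.
Insert 267: h=7, h2=4, slot 7 occupied -> index 11.
Insert 670: h=7, h2=11, slot 7 occupied -> index 5.
Table: [—, —, —, —, —, 670, 683, 735, 228, —, 254, 267, —]

6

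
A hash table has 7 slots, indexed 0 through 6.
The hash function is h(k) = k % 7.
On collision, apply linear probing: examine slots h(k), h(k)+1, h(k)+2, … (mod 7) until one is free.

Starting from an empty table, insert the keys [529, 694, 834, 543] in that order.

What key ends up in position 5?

543

529: h=4 → slot 4
694: h=1 → slot 1
834: h=1, probe 1,2 → slot 2
543: h=4, probe 4,5 → slot 5
Table: [∅, 694, 834, ∅, 529, 543, ∅]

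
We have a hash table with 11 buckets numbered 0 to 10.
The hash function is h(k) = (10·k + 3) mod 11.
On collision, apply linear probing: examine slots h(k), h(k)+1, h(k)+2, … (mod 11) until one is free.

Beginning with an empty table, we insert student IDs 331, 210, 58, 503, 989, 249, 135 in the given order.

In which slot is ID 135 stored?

331: h=2 → slot 2
210: h=2, probe 2,3 → slot 3
58: h=0 → slot 0
503: h=6 → slot 6
989: h=4 → slot 4
249: h=7 → slot 7
135: h=0, probe 0,1 → slot 1
Table: [58, 135, 331, 210, 989, ., 503, 249, ., ., .]

1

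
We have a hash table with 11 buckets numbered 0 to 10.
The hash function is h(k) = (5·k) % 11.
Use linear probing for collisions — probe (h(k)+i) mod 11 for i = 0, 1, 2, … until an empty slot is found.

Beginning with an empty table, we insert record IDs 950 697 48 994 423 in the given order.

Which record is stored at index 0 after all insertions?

Insert 950: h=9, slot 9 empty -> index 9.
Insert 697: h=9, slot 9 occupied -> index 10.
Insert 48: h=9, slots 9,10 occupied -> index 0.
Insert 994: h=9, slots 9,10,0 occupied -> index 1.
Insert 423: h=3, slot 3 empty -> index 3.
Table: [48, 994, ∅, 423, ∅, ∅, ∅, ∅, ∅, 950, 697]

48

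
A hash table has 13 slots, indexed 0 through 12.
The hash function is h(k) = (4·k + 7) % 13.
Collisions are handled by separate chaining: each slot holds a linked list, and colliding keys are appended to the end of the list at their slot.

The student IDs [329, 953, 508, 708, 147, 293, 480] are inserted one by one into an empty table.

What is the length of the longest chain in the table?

Insert 329: h=10, bucket 10 empty → new chain.
Insert 953: h=10, bucket 10 nonempty → append to chain.
Insert 508: h=11, bucket 11 empty → new chain.
Insert 708: h=5, bucket 5 empty → new chain.
Insert 147: h=10, bucket 10 nonempty → append to chain.
Insert 293: h=9, bucket 9 empty → new chain.
Insert 480: h=3, bucket 3 empty → new chain.
Final buckets:
0: _
1: _
2: _
3: 480
4: _
5: 708
6: _
7: _
8: _
9: 293
10: 329 -> 953 -> 147
11: 508
12: _

3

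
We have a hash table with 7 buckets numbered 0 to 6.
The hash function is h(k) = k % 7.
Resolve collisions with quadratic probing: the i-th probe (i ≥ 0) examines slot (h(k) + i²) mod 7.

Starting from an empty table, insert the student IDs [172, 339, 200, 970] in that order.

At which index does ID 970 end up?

1

172 hashes to 4; slot 4 is free -> place at 4.
339 hashes to 3; slot 3 is free -> place at 3.
200 hashes to 4; 4 taken -> place at 5.
970 hashes to 4; 4,5 taken -> place at 1.
Table: [-, 970, -, 339, 172, 200, -]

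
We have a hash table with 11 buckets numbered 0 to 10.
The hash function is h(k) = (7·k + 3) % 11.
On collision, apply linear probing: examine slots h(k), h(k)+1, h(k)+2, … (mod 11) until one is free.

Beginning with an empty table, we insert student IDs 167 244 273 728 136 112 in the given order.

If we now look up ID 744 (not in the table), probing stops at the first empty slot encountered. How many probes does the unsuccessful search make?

167 hashes to 6; slot 6 is free → place at 6.
244 hashes to 6; 6 taken → place at 7.
273 hashes to 0; slot 0 is free → place at 0.
728 hashes to 6; 6,7 taken → place at 8.
136 hashes to 9; slot 9 is free → place at 9.
112 hashes to 6; 6,7,8,9 taken → place at 10.
Table: [273, _, _, _, _, _, 167, 244, 728, 136, 112]
Lookup 744: h=8, probe 8,9,10,0,1 → slot 1 empty, not found.

5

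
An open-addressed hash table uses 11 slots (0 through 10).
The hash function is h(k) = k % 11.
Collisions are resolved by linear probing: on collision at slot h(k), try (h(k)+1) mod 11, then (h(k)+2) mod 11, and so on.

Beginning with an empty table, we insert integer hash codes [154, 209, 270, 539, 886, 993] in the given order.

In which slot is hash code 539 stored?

Insert 154: h=0, slot 0 empty → index 0.
Insert 209: h=0, slot 0 occupied → index 1.
Insert 270: h=6, slot 6 empty → index 6.
Insert 539: h=0, slots 0,1 occupied → index 2.
Insert 886: h=6, slot 6 occupied → index 7.
Insert 993: h=3, slot 3 empty → index 3.
Table: [154, 209, 539, 993, -, -, 270, 886, -, -, -]

2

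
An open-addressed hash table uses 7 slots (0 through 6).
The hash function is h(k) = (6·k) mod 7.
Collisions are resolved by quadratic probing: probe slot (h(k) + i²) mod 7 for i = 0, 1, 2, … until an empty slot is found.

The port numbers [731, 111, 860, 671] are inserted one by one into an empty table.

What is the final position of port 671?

731 hashes to 4; slot 4 is free → place at 4.
111 hashes to 1; slot 1 is free → place at 1.
860 hashes to 1; 1 taken → place at 2.
671 hashes to 1; 1,2 taken → place at 5.
Table: [_, 111, 860, _, 731, 671, _]

5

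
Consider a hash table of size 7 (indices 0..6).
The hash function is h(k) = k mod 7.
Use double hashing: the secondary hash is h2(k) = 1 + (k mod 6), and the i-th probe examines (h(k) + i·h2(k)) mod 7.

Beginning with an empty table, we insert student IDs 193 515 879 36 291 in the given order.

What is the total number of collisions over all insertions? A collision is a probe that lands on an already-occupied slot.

5

Insert 193: h=4, slot 4 empty => index 4.
Insert 515: h=4, h2=6, slot 4 occupied => index 3.
Insert 879: h=4, h2=4, slot 4 occupied => index 1.
Insert 36: h=1, h2=1, slot 1 occupied => index 2.
Insert 291: h=4, h2=4, slots 4,1 occupied => index 5.
Table: [∅, 879, 36, 515, 193, 291, ∅]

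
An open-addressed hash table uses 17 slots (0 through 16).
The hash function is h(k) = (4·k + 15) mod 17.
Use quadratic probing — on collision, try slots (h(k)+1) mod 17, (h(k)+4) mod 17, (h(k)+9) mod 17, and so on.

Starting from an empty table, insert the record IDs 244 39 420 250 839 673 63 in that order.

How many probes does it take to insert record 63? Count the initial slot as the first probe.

Insert 244: h=5, slot 5 empty => index 5.
Insert 39: h=1, slot 1 empty => index 1.
Insert 420: h=12, slot 12 empty => index 12.
Insert 250: h=12, slot 12 occupied => index 13.
Insert 839: h=5, slot 5 occupied => index 6.
Insert 673: h=4, slot 4 empty => index 4.
Insert 63: h=12, slots 12,13 occupied => index 16.
Table: [_, 39, _, _, 673, 244, 839, _, _, _, _, _, 420, 250, _, _, 63]

3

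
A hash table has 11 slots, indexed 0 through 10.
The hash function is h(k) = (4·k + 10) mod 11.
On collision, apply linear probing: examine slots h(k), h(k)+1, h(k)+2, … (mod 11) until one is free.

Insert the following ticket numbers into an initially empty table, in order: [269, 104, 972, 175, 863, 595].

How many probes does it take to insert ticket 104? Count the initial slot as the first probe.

Insert 269: h=8, slot 8 empty -> index 8.
Insert 104: h=8, slot 8 occupied -> index 9.
Insert 972: h=4, slot 4 empty -> index 4.
Insert 175: h=6, slot 6 empty -> index 6.
Insert 863: h=8, slots 8,9 occupied -> index 10.
Insert 595: h=3, slot 3 empty -> index 3.
Table: [., ., ., 595, 972, ., 175, ., 269, 104, 863]

2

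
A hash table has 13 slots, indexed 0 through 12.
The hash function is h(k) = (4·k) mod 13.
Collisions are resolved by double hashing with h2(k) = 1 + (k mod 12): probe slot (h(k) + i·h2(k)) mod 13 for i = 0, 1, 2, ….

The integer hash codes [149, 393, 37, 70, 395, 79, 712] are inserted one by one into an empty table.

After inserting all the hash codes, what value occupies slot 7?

Insert 149: h=11, slot 11 empty => index 11.
Insert 393: h=12, slot 12 empty => index 12.
Insert 37: h=5, slot 5 empty => index 5.
Insert 70: h=7, slot 7 empty => index 7.
Insert 395: h=7, h2=12, slot 7 occupied => index 6.
Insert 79: h=4, slot 4 empty => index 4.
Insert 712: h=1, slot 1 empty => index 1.
Table: [∅, 712, ∅, ∅, 79, 37, 395, 70, ∅, ∅, ∅, 149, 393]

70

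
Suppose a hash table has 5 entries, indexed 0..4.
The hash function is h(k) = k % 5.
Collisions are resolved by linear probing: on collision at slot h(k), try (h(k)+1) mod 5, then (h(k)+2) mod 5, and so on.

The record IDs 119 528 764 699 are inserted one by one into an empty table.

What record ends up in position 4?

Insert 119: h=4, slot 4 empty => index 4.
Insert 528: h=3, slot 3 empty => index 3.
Insert 764: h=4, slot 4 occupied => index 0.
Insert 699: h=4, slots 4,0 occupied => index 1.
Table: [764, 699, —, 528, 119]

119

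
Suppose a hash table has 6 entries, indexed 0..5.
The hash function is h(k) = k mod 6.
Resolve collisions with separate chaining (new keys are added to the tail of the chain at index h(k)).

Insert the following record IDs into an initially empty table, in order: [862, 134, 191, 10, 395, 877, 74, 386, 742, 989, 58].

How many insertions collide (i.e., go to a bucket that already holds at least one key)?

Insert 862: h=4, bucket 4 empty -> new chain.
Insert 134: h=2, bucket 2 empty -> new chain.
Insert 191: h=5, bucket 5 empty -> new chain.
Insert 10: h=4, bucket 4 nonempty -> append to chain.
Insert 395: h=5, bucket 5 nonempty -> append to chain.
Insert 877: h=1, bucket 1 empty -> new chain.
Insert 74: h=2, bucket 2 nonempty -> append to chain.
Insert 386: h=2, bucket 2 nonempty -> append to chain.
Insert 742: h=4, bucket 4 nonempty -> append to chain.
Insert 989: h=5, bucket 5 nonempty -> append to chain.
Insert 58: h=4, bucket 4 nonempty -> append to chain.
Final buckets:
0: -
1: 877
2: 134 -> 74 -> 386
3: -
4: 862 -> 10 -> 742 -> 58
5: 191 -> 395 -> 989

7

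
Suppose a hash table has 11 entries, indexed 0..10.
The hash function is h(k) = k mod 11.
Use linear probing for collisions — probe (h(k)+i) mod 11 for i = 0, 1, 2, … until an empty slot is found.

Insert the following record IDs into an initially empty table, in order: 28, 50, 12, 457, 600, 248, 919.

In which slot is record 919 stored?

0

28: h=6 -> slot 6
50: h=6, probe 6,7 -> slot 7
12: h=1 -> slot 1
457: h=6, probe 6,7,8 -> slot 8
600: h=6, probe 6,7,8,9 -> slot 9
248: h=6, probe 6,7,8,9,10 -> slot 10
919: h=6, probe 6,7,8,9,10,0 -> slot 0
Table: [919, 12, ., ., ., ., 28, 50, 457, 600, 248]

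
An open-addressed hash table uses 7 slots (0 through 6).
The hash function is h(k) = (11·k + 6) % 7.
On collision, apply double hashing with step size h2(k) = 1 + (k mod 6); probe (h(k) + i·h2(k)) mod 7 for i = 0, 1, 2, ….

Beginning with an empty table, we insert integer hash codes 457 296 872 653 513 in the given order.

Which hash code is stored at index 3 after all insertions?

Insert 457: h=0, slot 0 empty → index 0.
Insert 296: h=0, h2=3, slot 0 occupied → index 3.
Insert 872: h=1, slot 1 empty → index 1.
Insert 653: h=0, h2=6, slot 0 occupied → index 6.
Insert 513: h=0, h2=4, slot 0 occupied → index 4.
Table: [457, 872, ., 296, 513, ., 653]

296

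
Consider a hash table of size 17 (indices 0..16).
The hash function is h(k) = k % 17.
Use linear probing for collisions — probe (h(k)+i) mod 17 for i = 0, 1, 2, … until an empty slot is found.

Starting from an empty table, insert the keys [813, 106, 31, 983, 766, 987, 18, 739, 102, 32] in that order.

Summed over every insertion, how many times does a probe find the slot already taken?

813 hashes to 14; slot 14 is free → place at 14.
106 hashes to 4; slot 4 is free → place at 4.
31 hashes to 14; 14 taken → place at 15.
983 hashes to 14; 14,15 taken → place at 16.
766 hashes to 1; slot 1 is free → place at 1.
987 hashes to 1; 1 taken → place at 2.
18 hashes to 1; 1,2 taken → place at 3.
739 hashes to 8; slot 8 is free → place at 8.
102 hashes to 0; slot 0 is free → place at 0.
32 hashes to 15; 15,16,0,1,2,3,4 taken → place at 5.
Table: [102, 766, 987, 18, 106, 32, -, -, 739, -, -, -, -, -, 813, 31, 983]

13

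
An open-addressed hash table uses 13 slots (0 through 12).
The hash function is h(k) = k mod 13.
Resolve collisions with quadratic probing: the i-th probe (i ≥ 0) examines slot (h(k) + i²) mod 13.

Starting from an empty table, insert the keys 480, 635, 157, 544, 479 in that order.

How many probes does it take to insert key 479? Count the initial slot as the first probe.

4

480 hashes to 12; slot 12 is free -> place at 12.
635 hashes to 11; slot 11 is free -> place at 11.
157 hashes to 1; slot 1 is free -> place at 1.
544 hashes to 11; 11,12 taken -> place at 2.
479 hashes to 11; 11,12,2 taken -> place at 7.
Table: [., 157, 544, ., ., ., ., 479, ., ., ., 635, 480]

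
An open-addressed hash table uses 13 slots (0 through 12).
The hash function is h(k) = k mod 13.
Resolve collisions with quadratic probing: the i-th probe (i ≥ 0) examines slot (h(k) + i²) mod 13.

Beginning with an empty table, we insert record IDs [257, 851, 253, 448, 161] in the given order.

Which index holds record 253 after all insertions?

257 hashes to 10; slot 10 is free => place at 10.
851 hashes to 6; slot 6 is free => place at 6.
253 hashes to 6; 6 taken => place at 7.
448 hashes to 6; 6,7,10 taken => place at 2.
161 hashes to 5; slot 5 is free => place at 5.
Table: [_, _, 448, _, _, 161, 851, 253, _, _, 257, _, _]

7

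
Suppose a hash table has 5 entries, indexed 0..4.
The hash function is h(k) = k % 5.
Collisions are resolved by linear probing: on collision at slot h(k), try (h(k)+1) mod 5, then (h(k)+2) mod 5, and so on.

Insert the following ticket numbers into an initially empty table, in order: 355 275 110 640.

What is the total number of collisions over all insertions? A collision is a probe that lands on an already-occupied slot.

355: h=0 → slot 0
275: h=0, probe 0,1 → slot 1
110: h=0, probe 0,1,2 → slot 2
640: h=0, probe 0,1,2,3 → slot 3
Table: [355, 275, 110, 640, -]

6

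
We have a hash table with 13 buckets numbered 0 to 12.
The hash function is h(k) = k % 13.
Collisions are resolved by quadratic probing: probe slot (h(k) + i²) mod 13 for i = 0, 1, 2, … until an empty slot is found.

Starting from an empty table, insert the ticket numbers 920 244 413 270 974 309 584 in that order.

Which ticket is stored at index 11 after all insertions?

244

920 hashes to 10; slot 10 is free -> place at 10.
244 hashes to 10; 10 taken -> place at 11.
413 hashes to 10; 10,11 taken -> place at 1.
270 hashes to 10; 10,11,1 taken -> place at 6.
974 hashes to 12; slot 12 is free -> place at 12.
309 hashes to 10; 10,11,1,6 taken -> place at 0.
584 hashes to 12; 12,0 taken -> place at 3.
Table: [309, 413, ., 584, ., ., 270, ., ., ., 920, 244, 974]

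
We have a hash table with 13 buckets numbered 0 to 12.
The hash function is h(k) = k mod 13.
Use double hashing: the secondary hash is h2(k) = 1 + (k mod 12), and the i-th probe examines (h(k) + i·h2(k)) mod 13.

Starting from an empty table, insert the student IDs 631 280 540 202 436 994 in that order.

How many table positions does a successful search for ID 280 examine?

2

631 hashes to 7; slot 7 is free => place at 7.
280 hashes to 7, h2=5; 7 taken => place at 12.
540 hashes to 7, h2=1; 7 taken => place at 8.
202 hashes to 7, h2=11; 7 taken => place at 5.
436 hashes to 7, h2=5; 7,12 taken => place at 4.
994 hashes to 6; slot 6 is free => place at 6.
Table: [—, —, —, —, 436, 202, 994, 631, 540, —, —, —, 280]
Lookup 280: h=7, h2=5, probe 7,12 → found at 12.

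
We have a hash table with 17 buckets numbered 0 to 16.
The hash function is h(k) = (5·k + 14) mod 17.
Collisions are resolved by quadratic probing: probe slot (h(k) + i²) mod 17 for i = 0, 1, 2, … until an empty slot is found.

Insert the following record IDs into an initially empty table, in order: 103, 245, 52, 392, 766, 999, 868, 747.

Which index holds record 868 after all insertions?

1

103 hashes to 2; slot 2 is free -> place at 2.
245 hashes to 15; slot 15 is free -> place at 15.
52 hashes to 2; 2 taken -> place at 3.
392 hashes to 2; 2,3 taken -> place at 6.
766 hashes to 2; 2,3,6 taken -> place at 11.
999 hashes to 11; 11 taken -> place at 12.
868 hashes to 2; 2,3,6,11 taken -> place at 1.
747 hashes to 9; slot 9 is free -> place at 9.
Table: [-, 868, 103, 52, -, -, 392, -, -, 747, -, 766, 999, -, -, 245, -]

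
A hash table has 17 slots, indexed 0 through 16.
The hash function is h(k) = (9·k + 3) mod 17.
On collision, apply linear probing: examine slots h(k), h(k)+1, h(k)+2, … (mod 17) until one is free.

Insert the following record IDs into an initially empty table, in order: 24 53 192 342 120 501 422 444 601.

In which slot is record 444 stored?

24: h=15 => slot 15
53: h=4 => slot 4
192: h=14 => slot 14
342: h=4, probe 4,5 => slot 5
120: h=12 => slot 12
501: h=7 => slot 7
422: h=10 => slot 10
444: h=4, probe 4,5,6 => slot 6
601: h=6, probe 6,7,8 => slot 8
Table: [., ., ., ., 53, 342, 444, 501, 601, ., 422, ., 120, ., 192, 24, .]

6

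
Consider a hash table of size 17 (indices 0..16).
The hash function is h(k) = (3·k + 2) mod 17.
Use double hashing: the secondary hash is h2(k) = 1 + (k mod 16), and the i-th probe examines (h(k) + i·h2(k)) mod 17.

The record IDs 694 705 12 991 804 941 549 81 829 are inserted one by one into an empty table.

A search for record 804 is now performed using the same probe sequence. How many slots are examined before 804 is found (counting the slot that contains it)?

2

694 hashes to 10; slot 10 is free -> place at 10.
705 hashes to 9; slot 9 is free -> place at 9.
12 hashes to 4; slot 4 is free -> place at 4.
991 hashes to 0; slot 0 is free -> place at 0.
804 hashes to 0, h2=5; 0 taken -> place at 5.
941 hashes to 3; slot 3 is free -> place at 3.
549 hashes to 0, h2=6; 0 taken -> place at 6.
81 hashes to 7; slot 7 is free -> place at 7.
829 hashes to 7, h2=14; 7,4 taken -> place at 1.
Table: [991, 829, ∅, 941, 12, 804, 549, 81, ∅, 705, 694, ∅, ∅, ∅, ∅, ∅, ∅]
Lookup 804: h=0, h2=5, probe 0,5 → found at 5.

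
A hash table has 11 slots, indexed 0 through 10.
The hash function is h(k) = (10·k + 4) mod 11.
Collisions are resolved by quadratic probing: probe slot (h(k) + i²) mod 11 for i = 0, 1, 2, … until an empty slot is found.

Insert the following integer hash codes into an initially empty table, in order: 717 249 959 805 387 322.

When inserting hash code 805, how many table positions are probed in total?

3

717 hashes to 2; slot 2 is free → place at 2.
249 hashes to 8; slot 8 is free → place at 8.
959 hashes to 2; 2 taken → place at 3.
805 hashes to 2; 2,3 taken → place at 6.
387 hashes to 2; 2,3,6 taken → place at 0.
322 hashes to 1; slot 1 is free → place at 1.
Table: [387, 322, 717, 959, -, -, 805, -, 249, -, -]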